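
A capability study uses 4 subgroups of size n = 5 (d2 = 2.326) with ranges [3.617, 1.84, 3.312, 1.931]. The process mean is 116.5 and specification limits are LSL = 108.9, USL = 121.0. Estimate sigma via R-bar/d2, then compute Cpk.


R_bar = (3.617 + 1.84 + 3.312 + 1.931) / 4 = 2.675
sigma = R_bar / d2 = 2.675 / 2.326 = 1.150043
Cp = (USL - LSL)/(6*sigma) = (121.0 - 108.9)/(6*1.150043) = 1.7536
Cpu = (121.0 - 116.5)/(3*1.150043) = 1.3043
Cpl = (116.5 - 108.9)/(3*1.150043) = 2.2028
Cpk = min(Cpu, Cpl) = 1.3043

1.3043


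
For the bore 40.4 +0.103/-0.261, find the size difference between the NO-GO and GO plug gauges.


GO = nominal - lower_tol (smallest hole = maximum material condition)
GO = 40.4 - 0.261 = 40.139
NO-GO = nominal + upper_tol (largest hole = least material condition)
NO-GO = 40.4 + 0.103 = 40.503
spread = NO-GO - GO = 40.503 - 40.139 = 0.3640

0.3640


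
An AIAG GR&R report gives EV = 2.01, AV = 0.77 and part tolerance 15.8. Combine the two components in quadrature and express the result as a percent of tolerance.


GRR = sqrt(EV^2 + AV^2) = sqrt(2.01^2 + 0.77^2) = 2.1524405
%GRR = GRR / tol * 100 = 2.1524405 / 15.8 * 100
%GRR = 13.6230

13.6230


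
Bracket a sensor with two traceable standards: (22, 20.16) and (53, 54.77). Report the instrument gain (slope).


slope = (y2 - y1) / (x2 - x1)
= (54.77 - 20.16) / (53 - 22)
= 34.6100 / 31
= 1.1165

1.1165


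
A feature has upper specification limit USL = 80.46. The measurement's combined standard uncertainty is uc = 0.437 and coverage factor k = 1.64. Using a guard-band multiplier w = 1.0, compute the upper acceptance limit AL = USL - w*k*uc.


U = k * uc = 1.64 * 0.437 = 0.71668
guard band g = w * U = 1.0 * 0.71668 = 0.71668
AL = USL - g = 80.46 - 0.71668
AL = 79.7433

79.7433


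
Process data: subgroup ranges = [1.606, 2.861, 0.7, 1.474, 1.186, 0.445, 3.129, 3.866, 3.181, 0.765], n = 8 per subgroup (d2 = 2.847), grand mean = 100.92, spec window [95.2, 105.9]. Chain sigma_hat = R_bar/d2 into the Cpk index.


R_bar = (1.606 + 2.861 + 0.7 + 1.474 + 1.186 + 0.445 + 3.129 + 3.866 + 3.181 + 0.765) / 10 = 1.9213
sigma = R_bar / d2 = 1.9213 / 2.847 = 0.67485072
Cp = (USL - LSL)/(6*sigma) = (105.9 - 95.2)/(6*0.67485072) = 2.6426
Cpu = (105.9 - 100.92)/(3*0.67485072) = 2.4598
Cpl = (100.92 - 95.2)/(3*0.67485072) = 2.8253
Cpk = min(Cpu, Cpl) = 2.4598

2.4598


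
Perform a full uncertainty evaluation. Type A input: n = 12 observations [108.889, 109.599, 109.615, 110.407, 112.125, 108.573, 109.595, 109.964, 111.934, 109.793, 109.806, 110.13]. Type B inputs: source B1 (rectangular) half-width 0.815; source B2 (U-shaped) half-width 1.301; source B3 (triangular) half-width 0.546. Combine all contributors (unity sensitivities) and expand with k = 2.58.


mean = (108.889 + 109.599 + 109.615 + 110.407 + 112.125 + 108.573 + 109.595 + 109.964 + 111.934 + 109.793 + 109.806 + 110.13) / 12 = 110.0358333
s = sqrt(sum((x - mean)^2)/(n-1)) = 1.0552296
u_A = s / sqrt(n) = 1.0552296 / sqrt(12) = 0.30461855
u_B1 = 0.815 / sqrt(3) = 0.47054047
u_B2 = 1.301 / sqrt(2) = 0.91994592
u_B3 = 0.546 / sqrt(6) = 0.22290357
uc = sqrt(0.30461855^2 + 0.47054047^2 + 0.91994592^2 + 0.22290357^2) = 1.1000851
U = k * uc = 2.58 * 1.1000851
U = 2.8382

2.8382


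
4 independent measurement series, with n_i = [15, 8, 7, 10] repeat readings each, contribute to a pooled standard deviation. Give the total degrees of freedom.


nu = sum_i (n_i - 1)
nu = ((15 - 1) + (8 - 1) + (7 - 1) + (10 - 1))
nu = 14 + 7 + 6 + 9
nu = 36

36


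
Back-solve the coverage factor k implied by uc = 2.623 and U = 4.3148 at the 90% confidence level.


k = U / uc
k = 4.3148 / 2.623
k = 1.645

1.645


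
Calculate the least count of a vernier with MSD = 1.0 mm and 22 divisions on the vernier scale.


LC = MSD / n_div
= 1.0 / 22
= 0.0455

0.0455


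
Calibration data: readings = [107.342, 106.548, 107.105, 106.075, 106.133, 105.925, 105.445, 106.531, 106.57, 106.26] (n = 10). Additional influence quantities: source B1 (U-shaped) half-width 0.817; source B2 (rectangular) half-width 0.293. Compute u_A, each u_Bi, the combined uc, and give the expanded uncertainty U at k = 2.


mean = (107.342 + 106.548 + 107.105 + 106.075 + 106.133 + 105.925 + 105.445 + 106.531 + 106.57 + 106.26) / 10 = 106.3934
s = sqrt(sum((x - mean)^2)/(n-1)) = 0.5563854
u_A = s / sqrt(n) = 0.5563854 / sqrt(10) = 0.17594451
u_B1 = 0.817 / sqrt(2) = 0.57770624
u_B2 = 0.293 / sqrt(3) = 0.16916363
uc = sqrt(0.17594451^2 + 0.57770624^2 + 0.16916363^2) = 0.62715014
U = k * uc = 2 * 0.62715014
U = 1.2543

1.2543


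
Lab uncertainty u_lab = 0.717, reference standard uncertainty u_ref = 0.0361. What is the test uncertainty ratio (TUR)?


TUR = u_lab / u_ref
= 0.717 / 0.0361
= 19.8615

19.8615


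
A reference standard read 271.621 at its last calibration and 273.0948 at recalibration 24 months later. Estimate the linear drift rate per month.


rate = (v2 - v1) / months
= (273.0948 - 271.621) / 24
= 1.4738 / 24
= 0.0614

0.0614


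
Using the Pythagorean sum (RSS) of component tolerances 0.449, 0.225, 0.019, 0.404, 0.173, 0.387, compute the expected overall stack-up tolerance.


RSS = sqrt(0.449^2 + 0.225^2 + 0.019^2 + 0.404^2 + 0.173^2 + 0.387^2)
= sqrt(0.595501)
= 0.7717

0.7717


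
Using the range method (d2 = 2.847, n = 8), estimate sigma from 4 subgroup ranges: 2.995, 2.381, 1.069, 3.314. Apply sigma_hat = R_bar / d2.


R_bar = (2.995 + 2.381 + 1.069 + 3.314) / 4
R_bar = 9.759 / 4 = 2.43975
sigma_hat = R_bar / d2 = 2.43975 / 2.847 = 0.8570

0.8570


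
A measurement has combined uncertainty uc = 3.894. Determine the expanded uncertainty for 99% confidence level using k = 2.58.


U = k * uc
U = 2.58 * 3.894
U = 10.0465

10.0465


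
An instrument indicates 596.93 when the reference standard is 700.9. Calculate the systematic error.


Systematic error = measured - true
= 596.93 - 700.9
= -103.9700

-103.9700


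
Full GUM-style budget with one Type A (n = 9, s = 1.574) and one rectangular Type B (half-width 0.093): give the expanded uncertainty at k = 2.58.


u_A = s / sqrt(n) = 1.574 / sqrt(9) = 0.52466667
u_B = half_width / sqrt(3) = 0.093 / sqrt(3) = 0.053693575
uc = sqrt(u_A^2 + u_B^2) = sqrt(0.52466667^2 + 0.053693575^2) = 0.52740697
U = k * uc = 2.58 * 0.52740697
U = 1.3607

1.3607


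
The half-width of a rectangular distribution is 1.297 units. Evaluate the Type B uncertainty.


u_B = half_width / sqrt(3)
u_B = 1.297 / 1.7320508
u_B = 0.7488

0.7488


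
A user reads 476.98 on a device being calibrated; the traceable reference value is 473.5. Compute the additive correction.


Correction = standard - reading
= 473.5 - 476.98
= -3.4800

-3.4800


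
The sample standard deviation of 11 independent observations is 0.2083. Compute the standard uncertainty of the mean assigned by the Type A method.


u_A = s / sqrt(n)
u_A = 0.2083 / sqrt(11)
u_A = 0.2083 / 3.3166248
u_A = 0.0628

0.0628


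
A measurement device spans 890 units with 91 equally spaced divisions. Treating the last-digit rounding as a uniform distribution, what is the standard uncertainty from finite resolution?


resolution = range / divisions
resolution = 890 / 91 = 9.7802198
u_res = resolution / (2*sqrt(3))
u_res = 9.7802198 / 3.4641016
u_res = 2.8233

2.8233


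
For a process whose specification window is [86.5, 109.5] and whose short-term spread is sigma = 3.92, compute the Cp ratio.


Cp = (USL - LSL) / (6 * sigma)
= (109.5 - 86.5) / (6 * 3.92)
= 23.0000 / 23.5200
= 0.9779

0.9779


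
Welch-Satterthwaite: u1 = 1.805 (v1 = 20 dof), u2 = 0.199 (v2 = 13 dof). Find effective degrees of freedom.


uc = sqrt(u1^2 + u2^2) = sqrt(1.805^2 + 0.199^2) = 1.8159367
v_eff = uc^4 / (u1^4/v1 + u2^4/v2)
= 1.8159367^4 / (1.805^4/20 + 0.199^4/13)
= 10.874338 / 0.53085698
v_eff = 20.4845

20.4845


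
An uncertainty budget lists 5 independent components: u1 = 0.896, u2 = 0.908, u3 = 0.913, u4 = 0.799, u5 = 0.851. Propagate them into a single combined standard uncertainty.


uc = sqrt(0.896^2 + 0.908^2 + 0.913^2 + 0.799^2 + 0.851^2)
uc = sqrt(3.823451)
uc = 1.9554

1.9554


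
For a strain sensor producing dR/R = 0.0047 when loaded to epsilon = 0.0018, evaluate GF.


GF = (dR/R) / epsilon
= 0.0047 / 0.0018
= 2.6111

2.6111


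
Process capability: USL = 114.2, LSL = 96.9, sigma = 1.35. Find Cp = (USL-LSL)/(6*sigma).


Cp = (USL - LSL) / (6 * sigma)
= (114.2 - 96.9) / (6 * 1.35)
= 17.3000 / 8.1000
= 2.1358

2.1358


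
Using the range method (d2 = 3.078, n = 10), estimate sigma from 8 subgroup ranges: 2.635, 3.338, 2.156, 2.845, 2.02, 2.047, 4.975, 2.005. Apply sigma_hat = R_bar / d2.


R_bar = (2.635 + 3.338 + 2.156 + 2.845 + 2.02 + 2.047 + 4.975 + 2.005) / 8
R_bar = 22.021 / 8 = 2.752625
sigma_hat = R_bar / d2 = 2.752625 / 3.078 = 0.8943

0.8943


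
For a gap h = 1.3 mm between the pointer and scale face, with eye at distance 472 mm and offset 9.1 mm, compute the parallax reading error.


error = h * offset / d
= 1.3 * 9.1 / 472
= 0.0251

0.0251


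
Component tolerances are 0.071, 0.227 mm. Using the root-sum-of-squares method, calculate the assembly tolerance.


RSS = sqrt(0.071^2 + 0.227^2)
= sqrt(0.05657)
= 0.2378

0.2378


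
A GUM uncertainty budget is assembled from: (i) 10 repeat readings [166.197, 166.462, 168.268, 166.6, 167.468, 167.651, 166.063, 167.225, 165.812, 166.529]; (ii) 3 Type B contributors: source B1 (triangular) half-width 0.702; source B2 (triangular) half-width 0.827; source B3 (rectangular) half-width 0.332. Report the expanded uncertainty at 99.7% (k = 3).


mean = (166.197 + 166.462 + 168.268 + 166.6 + 167.468 + 167.651 + 166.063 + 167.225 + 165.812 + 166.529) / 10 = 166.8275
s = sqrt(sum((x - mean)^2)/(n-1)) = 0.78945259
u_A = s / sqrt(n) = 0.78945259 / sqrt(10) = 0.24964683
u_B1 = 0.702 / sqrt(6) = 0.2865903
u_B2 = 0.827 / sqrt(6) = 0.33762134
u_B3 = 0.332 / sqrt(3) = 0.19168029
uc = sqrt(0.24964683^2 + 0.2865903^2 + 0.33762134^2 + 0.19168029^2) = 0.54331118
U = k * uc = 3 * 0.54331118
U = 1.6299

1.6299


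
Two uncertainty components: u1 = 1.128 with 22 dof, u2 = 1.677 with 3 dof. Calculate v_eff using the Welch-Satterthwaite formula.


uc = sqrt(u1^2 + u2^2) = sqrt(1.128^2 + 1.677^2) = 2.0210673
v_eff = uc^4 / (u1^4/v1 + u2^4/v2)
= 2.0210673^4 / (1.128^4/22 + 1.677^4/3)
= 16.684881 / 2.7099873
v_eff = 6.1568

6.1568


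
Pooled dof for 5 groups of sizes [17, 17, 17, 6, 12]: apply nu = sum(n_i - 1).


nu = sum_i (n_i - 1)
nu = ((17 - 1) + (17 - 1) + (17 - 1) + (6 - 1) + (12 - 1))
nu = 16 + 16 + 16 + 5 + 11
nu = 64

64


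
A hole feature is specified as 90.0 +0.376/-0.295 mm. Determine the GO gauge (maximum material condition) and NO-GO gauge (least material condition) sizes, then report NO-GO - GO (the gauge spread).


GO = nominal - lower_tol (smallest hole = maximum material condition)
GO = 90.0 - 0.295 = 89.705
NO-GO = nominal + upper_tol (largest hole = least material condition)
NO-GO = 90.0 + 0.376 = 90.376
spread = NO-GO - GO = 90.376 - 89.705 = 0.6710

0.6710


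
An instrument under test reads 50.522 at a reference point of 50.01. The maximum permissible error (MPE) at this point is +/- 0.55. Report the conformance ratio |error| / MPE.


e = indication - reference = 50.522 - 50.01 = 0.5120
|e| = 0.5120
ratio = |e| / MPE = 0.5120 / 0.55
ratio = 0.9309

0.9309


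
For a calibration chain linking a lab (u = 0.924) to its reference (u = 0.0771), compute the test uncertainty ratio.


TUR = u_lab / u_ref
= 0.924 / 0.0771
= 11.9844

11.9844


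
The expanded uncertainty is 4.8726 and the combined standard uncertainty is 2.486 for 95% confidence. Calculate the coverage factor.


k = U / uc
k = 4.8726 / 2.486
k = 1.96

1.96


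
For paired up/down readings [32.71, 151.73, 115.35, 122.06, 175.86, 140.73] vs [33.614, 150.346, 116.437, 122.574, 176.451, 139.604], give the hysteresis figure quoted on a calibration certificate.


|32.71 - 33.614| = 0.9040
|151.73 - 150.346| = 1.3840
|115.35 - 116.437| = 1.0870
|122.06 - 122.574| = 0.5140
|175.86 - 176.451| = 0.5910
|140.73 - 139.604| = 1.1260
hysteresis = max(diffs) = 1.3840

1.3840


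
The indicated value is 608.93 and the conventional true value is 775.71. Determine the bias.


Systematic error = measured - true
= 608.93 - 775.71
= -166.7800

-166.7800


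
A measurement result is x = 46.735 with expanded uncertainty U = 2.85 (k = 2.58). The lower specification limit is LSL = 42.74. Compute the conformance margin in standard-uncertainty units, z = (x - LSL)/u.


u = U / k = 2.85 / 2.58 = 1.1046512
margin = |LSL - x| = |42.74 - 46.735| = 3.995
z = margin / u = 3.995 / 1.1046512
z = 3.6165

3.6165


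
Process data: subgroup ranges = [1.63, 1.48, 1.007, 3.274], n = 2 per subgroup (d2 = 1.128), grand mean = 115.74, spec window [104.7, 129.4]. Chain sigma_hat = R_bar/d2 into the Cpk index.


R_bar = (1.63 + 1.48 + 1.007 + 3.274) / 4 = 1.84775
sigma = R_bar / d2 = 1.84775 / 1.128 = 1.6380762
Cp = (USL - LSL)/(6*sigma) = (129.4 - 104.7)/(6*1.6380762) = 2.5131
Cpu = (129.4 - 115.74)/(3*1.6380762) = 2.7797
Cpl = (115.74 - 104.7)/(3*1.6380762) = 2.2465
Cpk = min(Cpu, Cpl) = 2.2465

2.2465


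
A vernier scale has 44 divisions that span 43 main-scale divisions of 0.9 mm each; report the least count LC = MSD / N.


LC = MSD / n_div
= 0.9 / 44
= 0.0205

0.0205


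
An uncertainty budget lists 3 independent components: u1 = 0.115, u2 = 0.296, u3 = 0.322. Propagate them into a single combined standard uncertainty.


uc = sqrt(0.115^2 + 0.296^2 + 0.322^2)
uc = sqrt(0.204525)
uc = 0.4522

0.4522


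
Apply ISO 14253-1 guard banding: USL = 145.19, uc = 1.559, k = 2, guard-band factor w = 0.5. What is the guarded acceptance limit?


U = k * uc = 2 * 1.559 = 3.118
guard band g = w * U = 0.5 * 3.118 = 1.559
AL = USL - g = 145.19 - 1.559
AL = 143.6310

143.6310


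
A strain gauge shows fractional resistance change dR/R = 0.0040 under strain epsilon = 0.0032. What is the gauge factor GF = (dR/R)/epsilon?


GF = (dR/R) / epsilon
= 0.0040 / 0.0032
= 1.2500

1.2500


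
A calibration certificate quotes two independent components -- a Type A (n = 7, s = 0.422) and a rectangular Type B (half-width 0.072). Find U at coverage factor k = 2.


u_A = s / sqrt(n) = 0.422 / sqrt(7) = 0.15950101
u_B = half_width / sqrt(3) = 0.072 / sqrt(3) = 0.041569219
uc = sqrt(u_A^2 + u_B^2) = sqrt(0.15950101^2 + 0.041569219^2) = 0.16482892
U = k * uc = 2 * 0.16482892
U = 0.3297

0.3297


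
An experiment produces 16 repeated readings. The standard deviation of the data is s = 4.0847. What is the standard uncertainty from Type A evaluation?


u_A = s / sqrt(n)
u_A = 4.0847 / sqrt(16)
u_A = 4.0847 / 4
u_A = 1.0212

1.0212


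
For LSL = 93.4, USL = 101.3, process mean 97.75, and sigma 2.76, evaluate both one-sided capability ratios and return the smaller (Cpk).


Cpu = (USL - mean) / (3*sigma) = (101.3 - 97.75) / (3*2.76) = 0.4287
Cpl = (mean - LSL) / (3*sigma) = (97.75 - 93.4) / (3*2.76) = 0.5254
Cpk = min(Cpu, Cpl) = 0.4287

0.4287


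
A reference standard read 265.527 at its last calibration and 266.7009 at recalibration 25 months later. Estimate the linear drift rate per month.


rate = (v2 - v1) / months
= (266.7009 - 265.527) / 25
= 1.1739 / 25
= 0.0470

0.0470


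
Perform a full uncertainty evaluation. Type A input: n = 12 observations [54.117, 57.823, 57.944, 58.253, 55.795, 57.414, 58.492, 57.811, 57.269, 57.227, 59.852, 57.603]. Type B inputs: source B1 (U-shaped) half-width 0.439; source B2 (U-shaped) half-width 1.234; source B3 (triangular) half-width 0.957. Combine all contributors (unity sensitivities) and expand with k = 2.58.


mean = (54.117 + 57.823 + 57.944 + 58.253 + 55.795 + 57.414 + 58.492 + 57.811 + 57.269 + 57.227 + 59.852 + 57.603) / 12 = 57.46666667
s = sqrt(sum((x - mean)^2)/(n-1)) = 1.4131023
u_A = s / sqrt(n) = 1.4131023 / sqrt(12) = 0.4079275
u_B1 = 0.439 / sqrt(2) = 0.31041988
u_B2 = 1.234 / sqrt(2) = 0.87256977
u_B3 = 0.957 / sqrt(6) = 0.39069361
uc = sqrt(0.4079275^2 + 0.31041988^2 + 0.87256977^2 + 0.39069361^2) = 1.0847971
U = k * uc = 2.58 * 1.0847971
U = 2.7988

2.7988


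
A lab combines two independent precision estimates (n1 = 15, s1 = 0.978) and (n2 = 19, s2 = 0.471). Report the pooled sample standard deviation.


s_p = sqrt(((n1-1)*s1^2 + (n2-1)*s2^2) / (n1+n2-2))
numerator = (15-1)*0.978^2 + (19-1)*0.471^2 = 13.390776 + 3.993138 = 17.383914
denominator = 15 + 19 - 2 = 32
s_p^2 = 17.383914 / 32 = 0.54324731
s_p = sqrt(0.54324731) = 0.7371

0.7371


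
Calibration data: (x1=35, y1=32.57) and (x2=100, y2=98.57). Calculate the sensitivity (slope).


slope = (y2 - y1) / (x2 - x1)
= (98.57 - 32.57) / (100 - 35)
= 66.0000 / 65
= 1.0154

1.0154


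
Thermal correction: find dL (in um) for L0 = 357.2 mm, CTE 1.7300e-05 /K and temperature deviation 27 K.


dL = L * alpha * dT
= 357.2 * 1.7300e-05 * 27
= 0.1668481 mm
dL_um = 0.1668481 * 1000 = 166.8481 um

166.8481


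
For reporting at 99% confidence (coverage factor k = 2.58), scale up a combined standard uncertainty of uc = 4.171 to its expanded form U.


U = k * uc
U = 2.58 * 4.171
U = 10.7612

10.7612


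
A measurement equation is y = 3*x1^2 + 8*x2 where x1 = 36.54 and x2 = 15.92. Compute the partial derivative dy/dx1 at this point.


y = 3*x1^2 + 8*x2
dy/dx1 = 2*3*x1
Evaluate at x1 = 36.54: c1 = 6 * 36.54
c1 = 219.2400

219.2400


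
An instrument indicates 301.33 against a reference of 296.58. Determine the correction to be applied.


Correction = standard - reading
= 296.58 - 301.33
= -4.7500

-4.7500


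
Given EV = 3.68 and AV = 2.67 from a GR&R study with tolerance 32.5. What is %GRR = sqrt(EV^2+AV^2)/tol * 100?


GRR = sqrt(EV^2 + AV^2) = sqrt(3.68^2 + 2.67^2) = 4.5465701
%GRR = GRR / tol * 100 = 4.5465701 / 32.5 * 100
%GRR = 13.9894

13.9894


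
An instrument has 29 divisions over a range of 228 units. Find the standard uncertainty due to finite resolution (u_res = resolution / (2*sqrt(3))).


resolution = range / divisions
resolution = 228 / 29 = 7.862069
u_res = resolution / (2*sqrt(3))
u_res = 7.862069 / 3.4641016
u_res = 2.2696

2.2696


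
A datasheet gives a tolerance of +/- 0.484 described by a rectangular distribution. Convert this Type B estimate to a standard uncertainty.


u_B = half_width / sqrt(3)
u_B = 0.484 / 1.7320508
u_B = 0.2794

0.2794


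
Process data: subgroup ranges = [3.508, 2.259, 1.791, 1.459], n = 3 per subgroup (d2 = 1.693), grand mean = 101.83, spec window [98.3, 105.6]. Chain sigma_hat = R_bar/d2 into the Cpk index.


R_bar = (3.508 + 2.259 + 1.791 + 1.459) / 4 = 2.25425
sigma = R_bar / d2 = 2.25425 / 1.693 = 1.3315121
Cp = (USL - LSL)/(6*sigma) = (105.6 - 98.3)/(6*1.3315121) = 0.9137
Cpu = (105.6 - 101.83)/(3*1.3315121) = 0.9438
Cpl = (101.83 - 98.3)/(3*1.3315121) = 0.8837
Cpk = min(Cpu, Cpl) = 0.8837

0.8837


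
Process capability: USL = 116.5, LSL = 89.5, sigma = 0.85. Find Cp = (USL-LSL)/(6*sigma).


Cp = (USL - LSL) / (6 * sigma)
= (116.5 - 89.5) / (6 * 0.85)
= 27.0000 / 5.1000
= 5.2941

5.2941


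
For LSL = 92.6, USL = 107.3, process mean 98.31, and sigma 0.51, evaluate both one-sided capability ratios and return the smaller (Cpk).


Cpu = (USL - mean) / (3*sigma) = (107.3 - 98.31) / (3*0.51) = 5.8758
Cpl = (mean - LSL) / (3*sigma) = (98.31 - 92.6) / (3*0.51) = 3.7320
Cpk = min(Cpu, Cpl) = 3.7320

3.7320


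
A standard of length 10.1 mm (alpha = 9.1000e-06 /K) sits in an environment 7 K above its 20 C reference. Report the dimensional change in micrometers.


dL = L * alpha * dT
= 10.1 * 9.1000e-06 * 7
= 6.4340000e-04 mm
dL_um = 6.4340000e-04 * 1000 = 0.6434 um

0.6434


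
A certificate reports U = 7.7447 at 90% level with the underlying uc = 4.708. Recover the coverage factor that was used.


k = U / uc
k = 7.7447 / 4.708
k = 1.645

1.645


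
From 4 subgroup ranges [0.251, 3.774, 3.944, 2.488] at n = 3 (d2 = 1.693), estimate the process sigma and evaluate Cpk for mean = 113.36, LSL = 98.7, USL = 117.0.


R_bar = (0.251 + 3.774 + 3.944 + 2.488) / 4 = 2.61425
sigma = R_bar / d2 = 2.61425 / 1.693 = 1.5441524
Cp = (USL - LSL)/(6*sigma) = (117.0 - 98.7)/(6*1.5441524) = 1.9752
Cpu = (117.0 - 113.36)/(3*1.5441524) = 0.7858
Cpl = (113.36 - 98.7)/(3*1.5441524) = 3.1646
Cpk = min(Cpu, Cpl) = 0.7858

0.7858


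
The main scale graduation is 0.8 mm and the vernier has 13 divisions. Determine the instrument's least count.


LC = MSD / n_div
= 0.8 / 13
= 0.0615

0.0615


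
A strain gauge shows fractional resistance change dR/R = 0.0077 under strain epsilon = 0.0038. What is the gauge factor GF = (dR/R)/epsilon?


GF = (dR/R) / epsilon
= 0.0077 / 0.0038
= 2.0263

2.0263


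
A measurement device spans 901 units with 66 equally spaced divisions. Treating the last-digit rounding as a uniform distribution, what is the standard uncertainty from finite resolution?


resolution = range / divisions
resolution = 901 / 66 = 13.651515
u_res = resolution / (2*sqrt(3))
u_res = 13.651515 / 3.4641016
u_res = 3.9409

3.9409


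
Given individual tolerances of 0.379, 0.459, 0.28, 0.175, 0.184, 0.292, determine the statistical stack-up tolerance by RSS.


RSS = sqrt(0.379^2 + 0.459^2 + 0.28^2 + 0.175^2 + 0.184^2 + 0.292^2)
= sqrt(0.582467)
= 0.7632

0.7632


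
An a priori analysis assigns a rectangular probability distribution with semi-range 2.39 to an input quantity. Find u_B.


u_B = half_width / sqrt(3)
u_B = 2.39 / 1.7320508
u_B = 1.3799

1.3799


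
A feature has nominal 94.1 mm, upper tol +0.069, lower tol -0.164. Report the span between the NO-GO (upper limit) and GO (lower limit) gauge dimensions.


GO = nominal - lower_tol (smallest hole = maximum material condition)
GO = 94.1 - 0.164 = 93.936
NO-GO = nominal + upper_tol (largest hole = least material condition)
NO-GO = 94.1 + 0.069 = 94.169
spread = NO-GO - GO = 94.169 - 93.936 = 0.2330

0.2330


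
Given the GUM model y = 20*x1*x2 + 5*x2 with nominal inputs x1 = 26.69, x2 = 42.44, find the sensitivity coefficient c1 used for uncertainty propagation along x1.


y = 20*x1*x2 + 5*x2
dy/dx1 = 20*x2
Evaluate at x2 = 42.44: c1 = 20 * 42.44
c1 = 848.8000

848.8000


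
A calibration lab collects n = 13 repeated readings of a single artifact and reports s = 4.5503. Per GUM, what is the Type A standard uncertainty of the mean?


u_A = s / sqrt(n)
u_A = 4.5503 / sqrt(13)
u_A = 4.5503 / 3.6055513
u_A = 1.2620

1.2620


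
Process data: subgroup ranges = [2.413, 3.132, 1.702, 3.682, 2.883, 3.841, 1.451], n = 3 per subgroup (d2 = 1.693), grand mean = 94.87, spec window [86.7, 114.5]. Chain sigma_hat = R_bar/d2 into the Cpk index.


R_bar = (2.413 + 3.132 + 1.702 + 3.682 + 2.883 + 3.841 + 1.451) / 7 = 2.7291429
sigma = R_bar / d2 = 2.7291429 / 1.693 = 1.6120159
Cp = (USL - LSL)/(6*sigma) = (114.5 - 86.7)/(6*1.6120159) = 2.8742
Cpu = (114.5 - 94.87)/(3*1.6120159) = 4.0591
Cpl = (94.87 - 86.7)/(3*1.6120159) = 1.6894
Cpk = min(Cpu, Cpl) = 1.6894

1.6894


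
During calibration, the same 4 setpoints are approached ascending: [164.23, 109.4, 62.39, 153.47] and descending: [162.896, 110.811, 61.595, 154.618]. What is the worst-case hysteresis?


|164.23 - 162.896| = 1.3340
|109.4 - 110.811| = 1.4110
|62.39 - 61.595| = 0.7950
|153.47 - 154.618| = 1.1480
hysteresis = max(diffs) = 1.4110

1.4110


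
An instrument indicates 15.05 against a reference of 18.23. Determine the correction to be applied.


Correction = standard - reading
= 18.23 - 15.05
= 3.1800

3.1800


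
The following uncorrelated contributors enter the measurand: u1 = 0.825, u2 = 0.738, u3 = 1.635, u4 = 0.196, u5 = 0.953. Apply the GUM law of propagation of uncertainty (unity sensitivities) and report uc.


uc = sqrt(0.825^2 + 0.738^2 + 1.635^2 + 0.196^2 + 0.953^2)
uc = sqrt(4.845119)
uc = 2.2012

2.2012


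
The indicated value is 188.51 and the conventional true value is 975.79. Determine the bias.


Systematic error = measured - true
= 188.51 - 975.79
= -787.2800

-787.2800


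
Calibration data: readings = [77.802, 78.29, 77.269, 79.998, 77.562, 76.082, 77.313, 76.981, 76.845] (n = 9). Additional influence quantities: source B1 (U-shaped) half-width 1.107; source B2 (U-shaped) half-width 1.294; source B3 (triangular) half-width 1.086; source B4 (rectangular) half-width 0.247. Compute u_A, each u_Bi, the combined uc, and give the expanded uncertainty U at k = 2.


mean = (77.802 + 78.29 + 77.269 + 79.998 + 77.562 + 76.082 + 77.313 + 76.981 + 76.845) / 9 = 77.57133333
s = sqrt(sum((x - mean)^2)/(n-1)) = 1.1017484
u_A = s / sqrt(n) = 1.1017484 / sqrt(9) = 0.36724947
u_B1 = 1.107 / sqrt(2) = 0.78276721
u_B2 = 1.294 / sqrt(2) = 0.91499617
u_B3 = 1.086 / sqrt(6) = 0.44335764
u_B4 = 0.247 / sqrt(3) = 0.14260552
uc = sqrt(0.36724947^2 + 0.78276721^2 + 0.91499617^2 + 0.44335764^2 + 0.14260552^2) = 1.3422805
U = k * uc = 2 * 1.3422805
U = 2.6846

2.6846


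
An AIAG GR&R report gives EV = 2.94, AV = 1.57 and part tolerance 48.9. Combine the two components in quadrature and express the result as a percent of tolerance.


GRR = sqrt(EV^2 + AV^2) = sqrt(2.94^2 + 1.57^2) = 3.3329416
%GRR = GRR / tol * 100 = 3.3329416 / 48.9 * 100
%GRR = 6.8158

6.8158


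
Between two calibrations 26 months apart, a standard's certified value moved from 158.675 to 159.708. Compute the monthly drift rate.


rate = (v2 - v1) / months
= (159.708 - 158.675) / 26
= 1.0330 / 26
= 0.0397

0.0397


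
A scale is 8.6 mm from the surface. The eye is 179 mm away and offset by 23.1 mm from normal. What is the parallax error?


error = h * offset / d
= 8.6 * 23.1 / 179
= 1.1098

1.1098


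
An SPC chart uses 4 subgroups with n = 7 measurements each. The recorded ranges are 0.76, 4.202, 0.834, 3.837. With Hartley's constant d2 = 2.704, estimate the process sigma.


R_bar = (0.76 + 4.202 + 0.834 + 3.837) / 4
R_bar = 9.633 / 4 = 2.40825
sigma_hat = R_bar / d2 = 2.40825 / 2.704 = 0.8906

0.8906


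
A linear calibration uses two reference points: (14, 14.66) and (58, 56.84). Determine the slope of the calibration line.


slope = (y2 - y1) / (x2 - x1)
= (56.84 - 14.66) / (58 - 14)
= 42.1800 / 44
= 0.9586

0.9586


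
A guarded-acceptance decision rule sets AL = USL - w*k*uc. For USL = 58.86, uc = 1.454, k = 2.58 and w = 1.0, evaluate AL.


U = k * uc = 2.58 * 1.454 = 3.75132
guard band g = w * U = 1.0 * 3.75132 = 3.75132
AL = USL - g = 58.86 - 3.75132
AL = 55.1087

55.1087


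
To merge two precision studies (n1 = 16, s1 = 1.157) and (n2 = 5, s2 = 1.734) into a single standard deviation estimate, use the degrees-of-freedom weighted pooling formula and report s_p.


s_p = sqrt(((n1-1)*s1^2 + (n2-1)*s2^2) / (n1+n2-2))
numerator = (16-1)*1.157^2 + (5-1)*1.734^2 = 20.079735 + 12.027024 = 32.106759
denominator = 16 + 5 - 2 = 19
s_p^2 = 32.106759 / 19 = 1.6898294
s_p = sqrt(1.6898294) = 1.2999

1.2999


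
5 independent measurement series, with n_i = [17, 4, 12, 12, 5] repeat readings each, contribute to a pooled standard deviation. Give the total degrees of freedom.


nu = sum_i (n_i - 1)
nu = ((17 - 1) + (4 - 1) + (12 - 1) + (12 - 1) + (5 - 1))
nu = 16 + 3 + 11 + 11 + 4
nu = 45

45


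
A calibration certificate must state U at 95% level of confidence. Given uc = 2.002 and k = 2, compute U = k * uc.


U = k * uc
U = 2 * 2.002
U = 4.0040

4.0040


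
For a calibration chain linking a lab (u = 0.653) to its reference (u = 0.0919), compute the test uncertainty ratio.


TUR = u_lab / u_ref
= 0.653 / 0.0919
= 7.1055

7.1055


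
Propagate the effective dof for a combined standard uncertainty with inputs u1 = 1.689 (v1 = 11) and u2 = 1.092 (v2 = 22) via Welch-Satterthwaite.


uc = sqrt(u1^2 + u2^2) = sqrt(1.689^2 + 1.092^2) = 2.0112645
v_eff = uc^4 / (u1^4/v1 + u2^4/v2)
= 2.0112645^4 / (1.689^4/11 + 1.092^4/22)
= 16.363521 / 0.80445475
v_eff = 20.3411

20.3411


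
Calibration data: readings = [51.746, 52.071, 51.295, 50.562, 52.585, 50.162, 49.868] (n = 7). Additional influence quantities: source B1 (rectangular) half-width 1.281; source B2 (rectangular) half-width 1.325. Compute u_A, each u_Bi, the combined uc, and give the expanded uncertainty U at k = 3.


mean = (51.746 + 52.071 + 51.295 + 50.562 + 52.585 + 50.162 + 49.868) / 7 = 51.18414286
s = sqrt(sum((x - mean)^2)/(n-1)) = 1.0198823
u_A = s / sqrt(n) = 1.0198823 / sqrt(7) = 0.38547928
u_B1 = 1.281 / sqrt(3) = 0.73958569
u_B2 = 1.325 / sqrt(3) = 0.76498911
uc = sqrt(0.38547928^2 + 0.73958569^2 + 0.76498911^2) = 1.1317198
U = k * uc = 3 * 1.1317198
U = 3.3952

3.3952


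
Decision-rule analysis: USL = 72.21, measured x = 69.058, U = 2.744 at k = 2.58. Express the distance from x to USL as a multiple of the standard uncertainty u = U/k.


u = U / k = 2.744 / 2.58 = 1.0635659
margin = |USL - x| = |72.21 - 69.058| = 3.152
z = margin / u = 3.152 / 1.0635659
z = 2.9636

2.9636


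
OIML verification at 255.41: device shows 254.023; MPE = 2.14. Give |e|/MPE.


e = indication - reference = 254.023 - 255.41 = -1.3870
|e| = 1.3870
ratio = |e| / MPE = 1.3870 / 2.14
ratio = 0.6481

0.6481


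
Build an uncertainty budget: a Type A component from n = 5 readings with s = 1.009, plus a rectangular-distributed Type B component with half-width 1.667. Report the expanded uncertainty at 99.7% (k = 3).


u_A = s / sqrt(n) = 1.009 / sqrt(5) = 0.45123852
u_B = half_width / sqrt(3) = 1.667 / sqrt(3) = 0.9624429
uc = sqrt(u_A^2 + u_B^2) = sqrt(0.45123852^2 + 0.9624429^2) = 1.0629734
U = k * uc = 3 * 1.0629734
U = 3.1889

3.1889


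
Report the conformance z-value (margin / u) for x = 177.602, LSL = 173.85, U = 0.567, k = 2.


u = U / k = 0.567 / 2 = 0.2835
margin = |LSL - x| = |173.85 - 177.602| = 3.752
z = margin / u = 3.752 / 0.2835
z = 13.2346

13.2346


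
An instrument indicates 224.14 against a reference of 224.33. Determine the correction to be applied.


Correction = standard - reading
= 224.33 - 224.14
= 0.1900

0.1900


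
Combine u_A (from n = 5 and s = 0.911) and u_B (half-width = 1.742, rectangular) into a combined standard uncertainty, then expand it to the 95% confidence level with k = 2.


u_A = s / sqrt(n) = 0.911 / sqrt(5) = 0.40741159
u_B = half_width / sqrt(3) = 1.742 / sqrt(3) = 1.0057442
uc = sqrt(u_A^2 + u_B^2) = sqrt(0.40741159^2 + 1.0057442^2) = 1.0851293
U = k * uc = 2 * 1.0851293
U = 2.1703

2.1703


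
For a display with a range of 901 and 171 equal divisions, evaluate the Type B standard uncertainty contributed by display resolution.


resolution = range / divisions
resolution = 901 / 171 = 5.2690058
u_res = resolution / (2*sqrt(3))
u_res = 5.2690058 / 3.4641016
u_res = 1.5210

1.5210


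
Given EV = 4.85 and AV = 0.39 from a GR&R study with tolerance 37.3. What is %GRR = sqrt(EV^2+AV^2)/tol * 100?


GRR = sqrt(EV^2 + AV^2) = sqrt(4.85^2 + 0.39^2) = 4.8656551
%GRR = GRR / tol * 100 = 4.8656551 / 37.3 * 100
%GRR = 13.0447

13.0447


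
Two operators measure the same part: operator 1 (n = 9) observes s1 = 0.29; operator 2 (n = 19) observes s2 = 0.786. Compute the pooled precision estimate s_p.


s_p = sqrt(((n1-1)*s1^2 + (n2-1)*s2^2) / (n1+n2-2))
numerator = (9-1)*0.29^2 + (19-1)*0.786^2 = 0.6728 + 11.120328 = 11.793128
denominator = 9 + 19 - 2 = 26
s_p^2 = 11.793128 / 26 = 0.45358185
s_p = sqrt(0.45358185) = 0.6735

0.6735


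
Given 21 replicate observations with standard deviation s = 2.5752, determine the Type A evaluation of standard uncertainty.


u_A = s / sqrt(n)
u_A = 2.5752 / sqrt(21)
u_A = 2.5752 / 4.5825757
u_A = 0.5620

0.5620


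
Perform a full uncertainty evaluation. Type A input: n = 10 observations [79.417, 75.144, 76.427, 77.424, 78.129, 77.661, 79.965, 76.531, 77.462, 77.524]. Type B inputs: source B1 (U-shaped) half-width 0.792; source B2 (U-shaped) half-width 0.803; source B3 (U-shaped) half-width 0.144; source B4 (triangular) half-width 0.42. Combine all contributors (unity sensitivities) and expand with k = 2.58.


mean = (79.417 + 75.144 + 76.427 + 77.424 + 78.129 + 77.661 + 79.965 + 76.531 + 77.462 + 77.524) / 10 = 77.5684
s = sqrt(sum((x - mean)^2)/(n-1)) = 1.4053356
u_A = s / sqrt(n) = 1.4053356 / sqrt(10) = 0.44440614
u_B1 = 0.792 / sqrt(2) = 0.56002857
u_B2 = 0.803 / sqrt(2) = 0.56780675
u_B3 = 0.144 / sqrt(2) = 0.10182338
u_B4 = 0.42 / sqrt(6) = 0.17146428
uc = sqrt(0.44440614^2 + 0.56002857^2 + 0.56780675^2 + 0.10182338^2 + 0.17146428^2) = 0.93450592
U = k * uc = 2.58 * 0.93450592
U = 2.4110

2.4110


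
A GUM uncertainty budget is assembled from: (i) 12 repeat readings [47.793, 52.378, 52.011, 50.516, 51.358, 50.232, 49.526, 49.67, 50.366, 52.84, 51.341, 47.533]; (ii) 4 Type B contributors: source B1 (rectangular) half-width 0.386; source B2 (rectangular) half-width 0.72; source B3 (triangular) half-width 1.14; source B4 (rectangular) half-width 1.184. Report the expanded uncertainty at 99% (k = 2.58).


mean = (47.793 + 52.378 + 52.011 + 50.516 + 51.358 + 50.232 + 49.526 + 49.67 + 50.366 + 52.84 + 51.341 + 47.533) / 12 = 50.46366667
s = sqrt(sum((x - mean)^2)/(n-1)) = 1.6671085
u_A = s / sqrt(n) = 1.6671085 / sqrt(12) = 0.48125277
u_B1 = 0.386 / sqrt(3) = 0.2228572
u_B2 = 0.72 / sqrt(3) = 0.41569219
u_B3 = 1.14 / sqrt(6) = 0.46540305
u_B4 = 1.184 / sqrt(3) = 0.68358272
uc = sqrt(0.48125277^2 + 0.2228572^2 + 0.41569219^2 + 0.46540305^2 + 0.68358272^2) = 1.0667497
U = k * uc = 2.58 * 1.0667497
U = 2.7522

2.7522


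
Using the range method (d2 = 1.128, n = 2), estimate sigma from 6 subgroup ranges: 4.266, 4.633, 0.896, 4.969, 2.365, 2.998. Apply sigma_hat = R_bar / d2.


R_bar = (4.266 + 4.633 + 0.896 + 4.969 + 2.365 + 2.998) / 6
R_bar = 20.127 / 6 = 3.3545
sigma_hat = R_bar / d2 = 3.3545 / 1.128 = 2.9738

2.9738


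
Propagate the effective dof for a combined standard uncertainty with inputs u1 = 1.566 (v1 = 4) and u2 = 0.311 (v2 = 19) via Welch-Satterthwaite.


uc = sqrt(u1^2 + u2^2) = sqrt(1.566^2 + 0.311^2) = 1.5965829
v_eff = uc^4 / (u1^4/v1 + u2^4/v2)
= 1.5965829^4 / (1.566^4/4 + 0.311^4/19)
= 6.4977933 / 1.5040049
v_eff = 4.3203

4.3203


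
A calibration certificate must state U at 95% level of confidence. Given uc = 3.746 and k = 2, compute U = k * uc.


U = k * uc
U = 2 * 3.746
U = 7.4920

7.4920


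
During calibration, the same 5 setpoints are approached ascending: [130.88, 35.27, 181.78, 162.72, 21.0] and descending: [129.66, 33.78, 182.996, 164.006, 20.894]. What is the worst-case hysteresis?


|130.88 - 129.66| = 1.2200
|35.27 - 33.78| = 1.4900
|181.78 - 182.996| = 1.2160
|162.72 - 164.006| = 1.2860
|21.0 - 20.894| = 0.1060
hysteresis = max(diffs) = 1.4900

1.4900


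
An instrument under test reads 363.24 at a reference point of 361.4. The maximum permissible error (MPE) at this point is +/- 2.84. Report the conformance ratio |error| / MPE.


e = indication - reference = 363.24 - 361.4 = 1.8400
|e| = 1.8400
ratio = |e| / MPE = 1.8400 / 2.84
ratio = 0.6479

0.6479


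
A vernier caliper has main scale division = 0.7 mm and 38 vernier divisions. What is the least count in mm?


LC = MSD / n_div
= 0.7 / 38
= 0.0184

0.0184


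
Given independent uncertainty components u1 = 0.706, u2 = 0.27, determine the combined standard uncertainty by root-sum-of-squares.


uc = sqrt(0.706^2 + 0.27^2)
uc = sqrt(0.571336)
uc = 0.7559

0.7559


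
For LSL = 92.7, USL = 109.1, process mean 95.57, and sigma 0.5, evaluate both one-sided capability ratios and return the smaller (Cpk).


Cpu = (USL - mean) / (3*sigma) = (109.1 - 95.57) / (3*0.5) = 9.0200
Cpl = (mean - LSL) / (3*sigma) = (95.57 - 92.7) / (3*0.5) = 1.9133
Cpk = min(Cpu, Cpl) = 1.9133

1.9133


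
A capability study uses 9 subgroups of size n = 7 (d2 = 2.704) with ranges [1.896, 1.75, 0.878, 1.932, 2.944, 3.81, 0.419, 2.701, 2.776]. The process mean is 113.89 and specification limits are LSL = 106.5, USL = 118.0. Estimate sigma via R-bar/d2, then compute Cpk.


R_bar = (1.896 + 1.75 + 0.878 + 1.932 + 2.944 + 3.81 + 0.419 + 2.701 + 2.776) / 9 = 2.1228889
sigma = R_bar / d2 = 2.1228889 / 2.704 = 0.78509205
Cp = (USL - LSL)/(6*sigma) = (118.0 - 106.5)/(6*0.78509205) = 2.4413
Cpu = (118.0 - 113.89)/(3*0.78509205) = 1.7450
Cpl = (113.89 - 106.5)/(3*0.78509205) = 3.1376
Cpk = min(Cpu, Cpl) = 1.7450

1.7450


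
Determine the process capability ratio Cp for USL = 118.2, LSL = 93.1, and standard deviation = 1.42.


Cp = (USL - LSL) / (6 * sigma)
= (118.2 - 93.1) / (6 * 1.42)
= 25.1000 / 8.5200
= 2.9460

2.9460


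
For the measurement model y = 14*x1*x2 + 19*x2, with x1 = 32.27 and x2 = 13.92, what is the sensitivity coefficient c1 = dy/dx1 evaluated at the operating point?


y = 14*x1*x2 + 19*x2
dy/dx1 = 14*x2
Evaluate at x2 = 13.92: c1 = 14 * 13.92
c1 = 194.8800

194.8800


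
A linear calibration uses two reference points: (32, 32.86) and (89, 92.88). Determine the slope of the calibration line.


slope = (y2 - y1) / (x2 - x1)
= (92.88 - 32.86) / (89 - 32)
= 60.0200 / 57
= 1.0530

1.0530


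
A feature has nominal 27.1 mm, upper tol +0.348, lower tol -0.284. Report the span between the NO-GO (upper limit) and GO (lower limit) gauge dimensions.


GO = nominal - lower_tol (smallest hole = maximum material condition)
GO = 27.1 - 0.284 = 26.816
NO-GO = nominal + upper_tol (largest hole = least material condition)
NO-GO = 27.1 + 0.348 = 27.448
spread = NO-GO - GO = 27.448 - 26.816 = 0.6320

0.6320


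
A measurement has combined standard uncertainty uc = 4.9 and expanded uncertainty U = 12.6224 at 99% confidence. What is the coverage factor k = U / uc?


k = U / uc
k = 12.6224 / 4.9
k = 2.576

2.576


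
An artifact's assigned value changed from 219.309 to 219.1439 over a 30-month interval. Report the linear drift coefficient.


rate = (v2 - v1) / months
= (219.1439 - 219.309) / 30
= -0.1651 / 30
= -0.0055

-0.0055


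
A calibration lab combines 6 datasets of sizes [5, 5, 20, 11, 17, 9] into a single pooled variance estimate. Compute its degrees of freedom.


nu = sum_i (n_i - 1)
nu = ((5 - 1) + (5 - 1) + (20 - 1) + (11 - 1) + (17 - 1) + (9 - 1))
nu = 4 + 4 + 19 + 10 + 16 + 8
nu = 61

61


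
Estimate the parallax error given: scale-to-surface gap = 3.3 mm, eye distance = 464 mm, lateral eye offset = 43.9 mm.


error = h * offset / d
= 3.3 * 43.9 / 464
= 0.3122

0.3122


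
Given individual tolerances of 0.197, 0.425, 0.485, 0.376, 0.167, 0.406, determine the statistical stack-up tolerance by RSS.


RSS = sqrt(0.197^2 + 0.425^2 + 0.485^2 + 0.376^2 + 0.167^2 + 0.406^2)
= sqrt(0.78876)
= 0.8881

0.8881


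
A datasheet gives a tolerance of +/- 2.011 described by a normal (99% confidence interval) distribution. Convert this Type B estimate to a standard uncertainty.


u_B = half_width / 2.576
u_B = 2.011 / 2.576
u_B = 0.7807

0.7807


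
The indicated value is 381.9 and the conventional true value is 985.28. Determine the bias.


Systematic error = measured - true
= 381.9 - 985.28
= -603.3800

-603.3800


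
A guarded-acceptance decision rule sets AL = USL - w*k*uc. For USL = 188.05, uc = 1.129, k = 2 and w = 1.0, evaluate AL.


U = k * uc = 2 * 1.129 = 2.258
guard band g = w * U = 1.0 * 2.258 = 2.258
AL = USL - g = 188.05 - 2.258
AL = 185.7920

185.7920


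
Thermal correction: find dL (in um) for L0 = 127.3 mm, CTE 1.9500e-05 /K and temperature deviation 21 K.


dL = L * alpha * dT
= 127.3 * 1.9500e-05 * 21
= 0.0521293 mm
dL_um = 0.0521293 * 1000 = 52.1293 um

52.1293


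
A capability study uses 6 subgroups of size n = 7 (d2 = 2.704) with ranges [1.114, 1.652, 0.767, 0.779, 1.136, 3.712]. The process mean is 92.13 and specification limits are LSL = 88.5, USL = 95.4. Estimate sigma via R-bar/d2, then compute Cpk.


R_bar = (1.114 + 1.652 + 0.767 + 0.779 + 1.136 + 3.712) / 6 = 1.5266667
sigma = R_bar / d2 = 1.5266667 / 2.704 = 0.56459567
Cp = (USL - LSL)/(6*sigma) = (95.4 - 88.5)/(6*0.56459567) = 2.0369
Cpu = (95.4 - 92.13)/(3*0.56459567) = 1.9306
Cpl = (92.13 - 88.5)/(3*0.56459567) = 2.1431
Cpk = min(Cpu, Cpl) = 1.9306

1.9306
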